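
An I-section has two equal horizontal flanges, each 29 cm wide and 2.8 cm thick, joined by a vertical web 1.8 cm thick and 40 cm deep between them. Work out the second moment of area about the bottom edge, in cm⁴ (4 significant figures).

Break the section into simple shapes (no overlaps), measuring from the bottom-left corner of the bounding box.
Bottom flange: 29 × 2.8, A = 81.2 cm², y = 1.4 cm, Ī = 53.0507 cm⁴.
Web: 1.8 × 40, A = 72 cm², y = 22.8 cm, Ī = 9 600 cm⁴.
Top flange: 29 × 2.8, A = 81.2 cm², y = 44.2 cm, Ī = 53.0507 cm⁴.
Transfer each piece to the base of the section using Ī + A·d² with d = y − 0:
  bottom flange: d = 1.4 cm → contributes +212.203 cm⁴
  web: d = 22.8 cm → contributes +47028.5 cm⁴
  top flange: d = 44.2 cm → contributes +158 689 cm⁴
Total I = 205 929 cm⁴.

I_base ≈ 2.059 × 10⁵ cm⁴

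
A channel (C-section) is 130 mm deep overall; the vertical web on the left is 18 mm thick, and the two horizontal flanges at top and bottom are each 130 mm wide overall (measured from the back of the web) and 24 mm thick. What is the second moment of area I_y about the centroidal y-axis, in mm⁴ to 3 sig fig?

Break the section into simple shapes (no overlaps), measuring from the bottom-left corner of the bounding box.
Web: 18 × 130, A = 2 340 mm², x = 9 mm, Ī = 63 180 mm⁴.
Top flange (beyond web): 112 × 24, A = 2 688 mm², x = 74 mm, Ī = 2 809 856 mm⁴.
Bottom flange (beyond web): 112 × 24, A = 2 688 mm², x = 74 mm, Ī = 2 809 856 mm⁴.
Centroid: x̄ = ΣA·x / ΣA = 54.288 mm.
Transfer each piece to the centroidal y-axis using Ī + A·d² with d = x − 54.288:
  web: d = -45.288 mm → contributes +4 862 466 mm⁴
  top flange (beyond web): d = 19.712 mm → contributes +3 854 344 mm⁴
  bottom flange (beyond web): d = 19.712 mm → contributes +3 854 344 mm⁴
Total I = 12 571 153 mm⁴.

I_y ≈ 1.26 × 10⁷ mm⁴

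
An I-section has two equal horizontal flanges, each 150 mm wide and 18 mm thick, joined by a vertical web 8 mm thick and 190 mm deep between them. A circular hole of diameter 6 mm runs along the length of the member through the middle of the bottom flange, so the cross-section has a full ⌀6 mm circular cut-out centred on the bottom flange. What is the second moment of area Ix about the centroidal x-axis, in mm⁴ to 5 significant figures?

Ix ≈ 6.2818 × 10⁷ mm⁴

Break the section into simple shapes (no overlaps), measuring from the bottom-left corner of the bounding box.
Bottom flange: 150 × 18, A = 2 700 mm², y = 9 mm, Ī = 72 900 mm⁴.
Web: 8 × 190, A = 1 520 mm², y = 113 mm, Ī = 4 572 667 mm⁴.
Top flange: 150 × 18, A = 2 700 mm², y = 217 mm, Ī = 72 900 mm⁴.
Hole (subtracted): ⌀6, A = 28.27433 mm², y = 9 mm, Ī = 63.61725 mm⁴.
Centroid: ȳ = ΣA·y / ΣA = 113.4267 mm.
Transfer each piece to the centroidal x-axis using Ī + A·d² with d = y − 113.4267:
  bottom flange: d = -104.4267 mm → contributes +29 516 213 mm⁴
  web: d = -0.4266755 mm → contributes +4 572 943 mm⁴
  top flange: d = 103.5733 mm → contributes +29 036 971 mm⁴
  hole: d = -104.4267 mm → contributes −308393.3 mm⁴
Total I = 62 817 733 mm⁴.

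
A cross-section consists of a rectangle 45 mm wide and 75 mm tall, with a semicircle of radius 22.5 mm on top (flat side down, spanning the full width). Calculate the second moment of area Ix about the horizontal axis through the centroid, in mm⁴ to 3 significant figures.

Ix ≈ 3.03 × 10⁶ mm⁴

Split into non-overlapping primitives; take the origin at the lower-left of the bounding box.
Rectangular body: 45 × 75, A = 3 375 mm², y = 37.5 mm, Ī = 1 582 031 mm⁴.
Semicircular cap: semicircle r = 22.5, A = 795.22 mm², y = 84.549 mm, Ī = 28 130 mm⁴.
Centroid: ȳ = ΣA·y / ΣA = 46.472 mm.
Transfer each piece to the horizontal axis through the centroid using Ī + A·d² with d = y − 46.472:
  rectangular body: d = -8.9718 mm → contributes +1 853 696 mm⁴
  semicircular cap: d = 38.077 mm → contributes +1 181 109 mm⁴
Total I = 3 034 805 mm⁴.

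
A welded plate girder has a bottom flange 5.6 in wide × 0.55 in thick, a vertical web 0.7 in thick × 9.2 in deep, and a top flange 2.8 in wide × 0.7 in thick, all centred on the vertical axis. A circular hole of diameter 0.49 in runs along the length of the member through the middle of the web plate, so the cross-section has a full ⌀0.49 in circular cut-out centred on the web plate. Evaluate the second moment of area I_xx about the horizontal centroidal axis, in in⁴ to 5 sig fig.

Split into non-overlapping primitives; take the origin at the lower-left of the bounding box.
Bottom plate: 5.6 × 0.55, A = 3.08 in², y = 0.275 in, Ī = 0.07764167 in⁴.
Web plate: 0.7 × 9.2, A = 6.44 in², y = 5.15 in, Ī = 45.42347 in⁴.
Top plate: 2.8 × 0.7, A = 1.96 in², y = 10.1 in, Ī = 0.08003333 in⁴.
Hole (subtracted): ⌀0.49, A = 0.1885741 in², y = 5.15 in, Ī = 0.00282979 in⁴.
Centroid: ȳ = ΣA·y / ΣA = 4.679466 in.
Transfer each piece to the horizontal centroidal axis using Ī + A·d² with d = y − 4.679466:
  bottom plate: d = -4.404466 in → contributes +59.82755 in⁴
  web plate: d = 0.470534 in → contributes +46.8493 in⁴
  top plate: d = 5.420534 in → contributes +57.66912 in⁴
  hole: d = 0.470534 in → contributes −0.04458052 in⁴
Total I = 164.3014 in⁴.

I_xx ≈ 164.30 in⁴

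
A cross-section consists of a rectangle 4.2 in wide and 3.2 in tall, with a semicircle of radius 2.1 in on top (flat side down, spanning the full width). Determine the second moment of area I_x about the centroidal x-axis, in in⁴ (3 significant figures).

Split into non-overlapping primitives; take the origin at the lower-left of the bounding box.
Rectangular body: 4.2 × 3.2, A = 13.44 in², y = 1.6 in, Ī = 11.469 in⁴.
Semicircular cap: semicircle r = 2.1, A = 6.9272 in², y = 4.0913 in, Ī = 2.1346 in⁴.
Centroid: ȳ = ΣA·y / ΣA = 2.4473 in.
Transfer each piece to the centroidal x-axis using Ī + A·d² with d = y − 2.4473:
  rectangular body: d = -0.84732 in → contributes +21.118 in⁴
  semicircular cap: d = 1.6439 in → contributes +20.856 in⁴
Total I = 41.974 in⁴.

I_x ≈ 42.0 in⁴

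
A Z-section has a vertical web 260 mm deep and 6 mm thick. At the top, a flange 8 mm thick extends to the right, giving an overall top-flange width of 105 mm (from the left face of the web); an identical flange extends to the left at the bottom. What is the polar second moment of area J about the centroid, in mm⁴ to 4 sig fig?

Treat the section as a set of non-overlapping primitives; coordinates are from the bounding-box lower-left.
Web: 6 × 260, A = 1 560 mm², y = 130 mm, Ī = 8 788 000 mm⁴.
Top flange (beyond web): 99 × 8, A = 792 mm², y = 256 mm, Ī = 4 224 mm⁴.
Bottom flange (beyond web): 99 × 8, A = 792 mm², y = 4 mm, Ī = 4 224 mm⁴.
Centroid: ȳ = ΣA·y / ΣA = 130 mm.
Transfer each piece to the centroidal x-axis using Ī + A·d² with d = y − 130:
  web: d = 0 mm → contributes +8 788 000 mm⁴
  top flange (beyond web): d = 126 mm → contributes +12 578 016 mm⁴
  bottom flange (beyond web): d = -126 mm → contributes +12 578 016 mm⁴
Total I = 33 944 032 mm⁴.
For the y-axis: x̄ = 102 mm.
Repeating about the centroidal y-axis gives I_y = 5 664 312 mm⁴.
Polar second moment: J = I_x + I_y = 39 608 344 mm⁴.

J ≈ 3.961 × 10⁷ mm⁴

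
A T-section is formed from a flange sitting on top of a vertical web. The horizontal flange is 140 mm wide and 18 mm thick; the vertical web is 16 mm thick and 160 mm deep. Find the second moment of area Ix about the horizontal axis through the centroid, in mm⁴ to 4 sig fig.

Treat the section as a set of non-overlapping primitives; coordinates are from the bounding-box lower-left.
Flange: 140 × 18, A = 2 520 mm², y = 169 mm, Ī = 68 040 mm⁴.
Web: 16 × 160, A = 2 560 mm², y = 80 mm, Ī = 5 461 333 mm⁴.
Centroid: ȳ = ΣA·y / ΣA = 124.15 mm.
Transfer each piece to the horizontal axis through the centroid using Ī + A·d² with d = y − 124.15:
  flange: d = 44.8504 mm → contributes +5 137 166 mm⁴
  web: d = -44.1496 mm → contributes +10 451 254 mm⁴
Total I = 15 588 420 mm⁴.

Ix ≈ 1.559 × 10⁷ mm⁴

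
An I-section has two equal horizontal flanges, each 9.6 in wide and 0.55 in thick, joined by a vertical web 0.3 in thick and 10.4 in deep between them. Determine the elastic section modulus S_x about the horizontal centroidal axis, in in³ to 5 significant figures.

S_x ≈ 59.988 in³

Treat the section as a set of non-overlapping primitives; coordinates are from the bounding-box lower-left.
Bottom flange: 9.6 × 0.55, A = 5.28 in², y = 0.275 in, Ī = 0.1331 in⁴.
Web: 0.3 × 10.4, A = 3.12 in², y = 5.75 in, Ī = 28.1216 in⁴.
Top flange: 9.6 × 0.55, A = 5.28 in², y = 11.225 in, Ī = 0.1331 in⁴.
By symmetry the centroid is at mid-height, ȳ = 5.75 in.
Transfer each piece to the horizontal centroidal axis using Ī + A·d² with d = y − 5.75:
  bottom flange: d = -5.475 in → contributes +158.4044 in⁴
  web: d = 0 in → contributes +28.1216 in⁴
  top flange: d = 5.475 in → contributes +158.4044 in⁴
Total I = 344.9304 in⁴.
Extreme fibre distance c = 5.75 in; S = I/c = 59.9879 in³.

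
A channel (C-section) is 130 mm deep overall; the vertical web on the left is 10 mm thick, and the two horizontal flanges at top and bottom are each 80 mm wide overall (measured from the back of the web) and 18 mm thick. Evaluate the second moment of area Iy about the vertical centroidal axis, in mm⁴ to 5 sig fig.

Decompose the section into non-overlapping parts with the origin at the bottom-left of its bounding rectangle.
Web: 10 × 130, A = 1 300 mm², x = 5 mm, Ī = 10833.33 mm⁴.
Top flange (beyond web): 70 × 18, A = 1 260 mm², x = 45 mm, Ī = 514 500 mm⁴.
Bottom flange (beyond web): 70 × 18, A = 1 260 mm², x = 45 mm, Ī = 514 500 mm⁴.
Centroid: x̄ = ΣA·x / ΣA = 31.38743 mm.
Transfer each piece to the vertical centroidal axis using Ī + A·d² with d = x − 31.38743:
  web: d = -26.38743 mm → contributes +916 019 mm⁴
  top flange (beyond web): d = 13.61257 mm → contributes +747980.4 mm⁴
  bottom flange (beyond web): d = 13.61257 mm → contributes +747980.4 mm⁴
Total I = 2 411 980 mm⁴.

Iy ≈ 2.4120 × 10⁶ mm⁴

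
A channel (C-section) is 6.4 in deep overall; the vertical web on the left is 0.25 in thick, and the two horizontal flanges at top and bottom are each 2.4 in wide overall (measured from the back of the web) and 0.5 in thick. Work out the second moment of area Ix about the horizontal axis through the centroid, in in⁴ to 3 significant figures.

Decompose the section into non-overlapping parts with the origin at the bottom-left of its bounding rectangle.
Web: 0.25 × 6.4, A = 1.6 in², y = 3.2 in, Ī = 5.4613 in⁴.
Top flange (beyond web): 2.15 × 0.5, A = 1.075 in², y = 6.15 in, Ī = 0.022396 in⁴.
Bottom flange (beyond web): 2.15 × 0.5, A = 1.075 in², y = 0.25 in, Ī = 0.022396 in⁴.
By symmetry the centroid is at mid-height, ȳ = 3.2 in.
Transfer each piece to the horizontal axis through the centroid using Ī + A·d² with d = y − 3.2:
  web: d = 0 in → contributes +5.4613 in⁴
  top flange (beyond web): d = 2.95 in → contributes +9.3776 in⁴
  bottom flange (beyond web): d = -2.95 in → contributes +9.3776 in⁴
Total I = 24.217 in⁴.

Ix ≈ 24.2 in⁴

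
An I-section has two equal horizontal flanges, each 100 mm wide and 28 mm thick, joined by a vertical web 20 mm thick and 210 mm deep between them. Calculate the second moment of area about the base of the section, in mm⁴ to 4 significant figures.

I_base ≈ 2.685 × 10⁸ mm⁴

Split into non-overlapping primitives; take the origin at the lower-left of the bounding box.
Bottom flange: 100 × 28, A = 2 800 mm², y = 14 mm, Ī = 182 933 mm⁴.
Web: 20 × 210, A = 4 200 mm², y = 133 mm, Ī = 15 435 000 mm⁴.
Top flange: 100 × 28, A = 2 800 mm², y = 252 mm, Ī = 182 933 mm⁴.
Transfer each piece to the base of the section using Ī + A·d² with d = y − 0:
  bottom flange: d = 14 mm → contributes +731 733 mm⁴
  web: d = 133 mm → contributes +89 728 800 mm⁴
  top flange: d = 252 mm → contributes +177 994 133 mm⁴
Total I = 268 454 667 mm⁴.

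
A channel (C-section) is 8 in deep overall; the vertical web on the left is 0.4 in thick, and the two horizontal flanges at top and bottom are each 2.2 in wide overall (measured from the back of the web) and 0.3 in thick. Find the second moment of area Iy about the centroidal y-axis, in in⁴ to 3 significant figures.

Break the section into simple shapes (no overlaps), measuring from the bottom-left corner of the bounding box.
Web: 0.4 × 8, A = 3.2 in², x = 0.2 in, Ī = 0.042667 in⁴.
Top flange (beyond web): 1.8 × 0.3, A = 0.54 in², x = 1.3 in, Ī = 0.1458 in⁴.
Bottom flange (beyond web): 1.8 × 0.3, A = 0.54 in², x = 1.3 in, Ī = 0.1458 in⁴.
Centroid: x̄ = ΣA·x / ΣA = 0.47757 in.
Transfer each piece to the centroidal y-axis using Ī + A·d² with d = x − 0.47757:
  web: d = -0.27757 in → contributes +0.28921 in⁴
  top flange (beyond web): d = 0.82243 in → contributes +0.51105 in⁴
  bottom flange (beyond web): d = 0.82243 in → contributes +0.51105 in⁴
Total I = 1.3113 in⁴.

Iy ≈ 1.31 in⁴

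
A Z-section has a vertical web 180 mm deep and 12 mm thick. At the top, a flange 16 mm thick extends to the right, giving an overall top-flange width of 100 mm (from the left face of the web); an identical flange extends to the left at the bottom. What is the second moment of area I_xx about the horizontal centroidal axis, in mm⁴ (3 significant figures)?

Split into non-overlapping primitives; take the origin at the lower-left of the bounding box.
Web: 12 × 180, A = 2 160 mm², y = 90 mm, Ī = 5 832 000 mm⁴.
Top flange (beyond web): 88 × 16, A = 1 408 mm², y = 172 mm, Ī = 30 037 mm⁴.
Bottom flange (beyond web): 88 × 16, A = 1 408 mm², y = 8 mm, Ī = 30 037 mm⁴.
Centroid: ȳ = ΣA·y / ΣA = 90 mm.
Transfer each piece to the horizontal centroidal axis using Ī + A·d² with d = y − 90:
  web: d = 0 mm → contributes +5 832 000 mm⁴
  top flange (beyond web): d = 82 mm → contributes +9 497 429 mm⁴
  bottom flange (beyond web): d = -82 mm → contributes +9 497 429 mm⁴
Total I = 24 826 859 mm⁴.

I_xx ≈ 2.48 × 10⁷ mm⁴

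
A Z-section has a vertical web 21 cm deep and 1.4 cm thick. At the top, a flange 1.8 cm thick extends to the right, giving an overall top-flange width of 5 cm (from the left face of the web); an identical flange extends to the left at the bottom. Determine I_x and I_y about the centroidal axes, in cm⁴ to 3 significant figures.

I_x ≈ 2280 cm⁴, I_y ≈ 99.8 cm⁴

Break the section into simple shapes (no overlaps), measuring from the bottom-left corner of the bounding box.
Web: 1.4 × 21, A = 29.4 cm², y = 10.5 cm, Ī = 1080.5 cm⁴.
Top flange (beyond web): 3.6 × 1.8, A = 6.48 cm², y = 20.1 cm, Ī = 1.7496 cm⁴.
Bottom flange (beyond web): 3.6 × 1.8, A = 6.48 cm², y = 0.9 cm, Ī = 1.7496 cm⁴.
Centroid: ȳ = ΣA·y / ΣA = 10.5 cm.
Transfer each piece to the centroidal x-axis using Ī + A·d² with d = y − 10.5:
  web: d = 0 cm → contributes +1080.5 cm⁴
  top flange (beyond web): d = 9.6 cm → contributes +598.95 cm⁴
  bottom flange (beyond web): d = -9.6 cm → contributes +598.95 cm⁴
Total I = 2278.3 cm⁴.
For the y-axis: x̄ = 4.3 cm.
Repeating about the centroidal y-axis gives I_y = 99.799 cm⁴.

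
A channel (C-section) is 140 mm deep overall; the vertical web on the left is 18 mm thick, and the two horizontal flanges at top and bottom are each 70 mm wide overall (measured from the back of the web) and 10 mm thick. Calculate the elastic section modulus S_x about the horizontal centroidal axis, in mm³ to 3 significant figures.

S_x ≈ 1.22 × 10⁵ mm³

Decompose the section into non-overlapping parts with the origin at the bottom-left of its bounding rectangle.
Web: 18 × 140, A = 2 520 mm², y = 70 mm, Ī = 4 116 000 mm⁴.
Top flange (beyond web): 52 × 10, A = 520 mm², y = 135 mm, Ī = 4333.3 mm⁴.
Bottom flange (beyond web): 52 × 10, A = 520 mm², y = 5 mm, Ī = 4333.3 mm⁴.
By symmetry the centroid is at mid-height, ȳ = 70 mm.
Transfer each piece to the horizontal centroidal axis using Ī + A·d² with d = y − 70:
  web: d = 0 mm → contributes +4 116 000 mm⁴
  top flange (beyond web): d = 65 mm → contributes +2 201 333 mm⁴
  bottom flange (beyond web): d = -65 mm → contributes +2 201 333 mm⁴
Total I = 8 518 667 mm⁴.
Extreme fibre distance c = 70 mm; S = I/c = 121 695 mm³.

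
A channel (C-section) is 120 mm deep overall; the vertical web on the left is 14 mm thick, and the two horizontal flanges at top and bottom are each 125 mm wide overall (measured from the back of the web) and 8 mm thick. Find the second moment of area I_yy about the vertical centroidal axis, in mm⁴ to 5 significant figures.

I_yy ≈ 5.2233 × 10⁶ mm⁴

Decompose the section into non-overlapping parts with the origin at the bottom-left of its bounding rectangle.
Web: 14 × 120, A = 1 680 mm², x = 7 mm, Ī = 27 440 mm⁴.
Top flange (beyond web): 111 × 8, A = 888 mm², x = 69.5 mm, Ī = 911 754 mm⁴.
Bottom flange (beyond web): 111 × 8, A = 888 mm², x = 69.5 mm, Ī = 911 754 mm⁴.
Centroid: x̄ = ΣA·x / ΣA = 39.11806 mm.
Transfer each piece to the vertical centroidal axis using Ī + A·d² with d = x − 39.11806:
  web: d = -32.11806 mm → contributes +1 760 477 mm⁴
  top flange (beyond web): d = 30.38194 mm → contributes +1 731 434 mm⁴
  bottom flange (beyond web): d = 30.38194 mm → contributes +1 731 434 mm⁴
Total I = 5 223 344 mm⁴.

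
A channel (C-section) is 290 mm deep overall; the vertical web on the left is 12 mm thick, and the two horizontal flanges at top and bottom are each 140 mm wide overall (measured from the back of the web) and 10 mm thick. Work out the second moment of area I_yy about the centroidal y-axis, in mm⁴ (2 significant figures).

Treat the section as a set of non-overlapping primitives; coordinates are from the bounding-box lower-left.
Web: 12 × 290, A = 3 480 mm², x = 6 mm, Ī = 41 760 mm⁴.
Top flange (beyond web): 128 × 10, A = 1 280 mm², x = 76 mm, Ī = 1 747 627 mm⁴.
Bottom flange (beyond web): 128 × 10, A = 1 280 mm², x = 76 mm, Ī = 1 747 627 mm⁴.
Centroid: x̄ = ΣA·x / ΣA = 35.67 mm.
Transfer each piece to the centroidal y-axis using Ī + A·d² with d = x − 35.67:
  web: d = -29.67 mm → contributes +3 105 002 mm⁴
  top flange (beyond web): d = 40.33 mm → contributes +3 829 674 mm⁴
  bottom flange (beyond web): d = 40.33 mm → contributes +3 829 674 mm⁴
Total I = 10 764 351 mm⁴.

I_yy ≈ 1.1 × 10⁷ mm⁴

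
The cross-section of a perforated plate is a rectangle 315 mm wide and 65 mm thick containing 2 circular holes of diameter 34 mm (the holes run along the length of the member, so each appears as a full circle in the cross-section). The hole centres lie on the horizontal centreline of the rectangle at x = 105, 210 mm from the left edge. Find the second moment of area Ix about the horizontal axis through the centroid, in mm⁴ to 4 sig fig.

Decompose the section into non-overlapping parts with the origin at the bottom-left of its bounding rectangle.
Plate: 315 × 65, A = 20 475 mm², y = 32.5 mm, Ī = 7 208 906 mm⁴.
Hole 1 (subtracted): ⌀34, A = 907.92 mm², y = 32.5 mm, Ī = 65597.2 mm⁴.
Hole 2 (subtracted): ⌀34, A = 907.92 mm², y = 32.5 mm, Ī = 65597.2 mm⁴.
By symmetry the centroid is at mid-height, ȳ = 32.5 mm.
All pieces are centred on the horizontal axis through the centroid, so I = ΣĪ (holes subtracted) = 7 077 712 mm⁴.

Ix ≈ 7.078 × 10⁶ mm⁴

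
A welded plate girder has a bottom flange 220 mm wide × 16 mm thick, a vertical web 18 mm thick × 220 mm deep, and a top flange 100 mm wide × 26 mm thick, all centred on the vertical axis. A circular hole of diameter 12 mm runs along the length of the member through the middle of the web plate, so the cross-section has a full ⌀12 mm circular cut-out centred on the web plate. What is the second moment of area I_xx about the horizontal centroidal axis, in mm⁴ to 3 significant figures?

I_xx ≈ 1.04 × 10⁸ mm⁴

Break the section into simple shapes (no overlaps), measuring from the bottom-left corner of the bounding box.
Bottom plate: 220 × 16, A = 3 520 mm², y = 8 mm, Ī = 75 093 mm⁴.
Web plate: 18 × 220, A = 3 960 mm², y = 126 mm, Ī = 15 972 000 mm⁴.
Top plate: 100 × 26, A = 2 600 mm², y = 249 mm, Ī = 146 467 mm⁴.
Hole (subtracted): ⌀12, A = 113.1 mm², y = 126 mm, Ī = 1017.9 mm⁴.
Centroid: ȳ = ΣA·y / ΣA = 116.41 mm.
Transfer each piece to the horizontal centroidal axis using Ī + A·d² with d = y − 116.41:
  bottom plate: d = -108.41 mm → contributes +41 446 427 mm⁴
  web plate: d = 9.5877 mm → contributes +16 336 021 mm⁴
  top plate: d = 132.59 mm → contributes +45 853 185 mm⁴
  hole: d = 9.5877 mm → contributes −11 414 mm⁴
Total I = 103 624 218 mm⁴.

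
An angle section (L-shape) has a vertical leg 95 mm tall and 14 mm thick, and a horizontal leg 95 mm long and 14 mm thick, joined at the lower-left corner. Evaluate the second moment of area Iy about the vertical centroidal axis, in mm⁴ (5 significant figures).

Split into non-overlapping primitives; take the origin at the lower-left of the bounding box.
Vertical leg: 14 × 95, A = 1 330 mm², x = 7 mm, Ī = 21723.33 mm⁴.
Horizontal leg (remainder): 81 × 14, A = 1 134 mm², x = 54.5 mm, Ī = 620014.5 mm⁴.
Centroid: x̄ = ΣA·x / ΣA = 28.8608 mm.
Transfer each piece to the vertical centroidal axis using Ī + A·d² with d = x − 28.8608:
  vertical leg: d = -21.8608 mm → contributes +657322.9 mm⁴
  horizontal leg (remainder): d = 25.6392 mm → contributes +1 365 471 mm⁴
Total I = 2 022 794 mm⁴.

Iy ≈ 2.0228 × 10⁶ mm⁴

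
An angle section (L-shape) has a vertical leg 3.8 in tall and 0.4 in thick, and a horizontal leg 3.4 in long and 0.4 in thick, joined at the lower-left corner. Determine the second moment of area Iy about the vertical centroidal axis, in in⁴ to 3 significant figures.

Break the section into simple shapes (no overlaps), measuring from the bottom-left corner of the bounding box.
Vertical leg: 0.4 × 3.8, A = 1.52 in², x = 0.2 in, Ī = 0.020267 in⁴.
Horizontal leg (remainder): 3 × 0.4, A = 1.2 in², x = 1.9 in, Ī = 0.9 in⁴.
Centroid: x̄ = ΣA·x / ΣA = 0.95 in.
Transfer each piece to the vertical centroidal axis using Ī + A·d² with d = x − 0.95:
  vertical leg: d = -0.75 in → contributes +0.87527 in⁴
  horizontal leg (remainder): d = 0.95 in → contributes +1.983 in⁴
Total I = 2.8583 in⁴.

Iy ≈ 2.86 in⁴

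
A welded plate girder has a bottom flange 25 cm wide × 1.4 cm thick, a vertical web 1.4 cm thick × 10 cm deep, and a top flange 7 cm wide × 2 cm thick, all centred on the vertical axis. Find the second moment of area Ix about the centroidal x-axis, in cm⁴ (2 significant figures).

Split into non-overlapping primitives; take the origin at the lower-left of the bounding box.
Bottom plate: 25 × 1.4, A = 35 cm², y = 0.7 cm, Ī = 5.717 cm⁴.
Web plate: 1.4 × 10, A = 14 cm², y = 6.4 cm, Ī = 116.7 cm⁴.
Top plate: 7 × 2, A = 14 cm², y = 12.4 cm, Ī = 4.667 cm⁴.
Centroid: ȳ = ΣA·y / ΣA = 4.567 cm.
Transfer each piece to the centroidal x-axis using Ī + A·d² with d = y − 4.567:
  bottom plate: d = -3.867 cm → contributes +529 cm⁴
  web plate: d = 1.833 cm → contributes +163.7 cm⁴
  top plate: d = 7.833 cm → contributes +863.7 cm⁴
Total I = 1 556 cm⁴.

Ix ≈ 1600 cm⁴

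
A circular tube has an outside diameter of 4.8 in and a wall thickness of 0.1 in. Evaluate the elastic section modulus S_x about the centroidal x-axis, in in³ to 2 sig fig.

Break the section into simple shapes (no overlaps), measuring from the bottom-left corner of the bounding box.
Outer circle: ⌀4.8, A = 18.1 in², y = 2.4 in, Ī = 26.06 in⁴.
Bore (subtracted): ⌀4.6, A = 16.62 in², y = 2.4 in, Ī = 21.98 in⁴.
By symmetry the centroid is at mid-height, ȳ = 2.4 in.
All pieces are centred on the centroidal x-axis, so I = ΣĪ (holes subtracted) = 4.079 in⁴.
Extreme fibre distance c = 2.4 in; S = I/c = 1.7 in³.

S_x ≈ 1.7 in³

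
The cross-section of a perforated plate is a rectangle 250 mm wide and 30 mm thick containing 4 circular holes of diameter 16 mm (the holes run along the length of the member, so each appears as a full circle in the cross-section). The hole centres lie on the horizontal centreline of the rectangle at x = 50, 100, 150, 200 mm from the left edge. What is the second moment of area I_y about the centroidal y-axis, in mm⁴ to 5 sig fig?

I_y ≈ 3.6536 × 10⁷ mm⁴

Decompose the section into non-overlapping parts with the origin at the bottom-left of its bounding rectangle.
Plate: 250 × 30, A = 7 500 mm², x = 125 mm, Ī = 39 062 500 mm⁴.
Hole 1 (subtracted): ⌀16, A = 201.0619 mm², x = 50 mm, Ī = 3216.991 mm⁴.
Hole 2 (subtracted): ⌀16, A = 201.0619 mm², x = 100 mm, Ī = 3216.991 mm⁴.
Hole 3 (subtracted): ⌀16, A = 201.0619 mm², x = 150 mm, Ī = 3216.991 mm⁴.
Hole 4 (subtracted): ⌀16, A = 201.0619 mm², x = 200 mm, Ī = 3216.991 mm⁴.
By symmetry the centroid is at mid-width, x̄ = 125 mm.
Transfer each piece to the centroidal y-axis using Ī + A·d² with d = x − 125:
  plate: d = 0 mm → contributes +39 062 500 mm⁴
  hole 1: d = -75 mm → contributes −1 134 190 mm⁴
  hole 2: d = -25 mm → contributes −128880.7 mm⁴
  hole 3: d = 25 mm → contributes −128880.7 mm⁴
  hole 4: d = 75 mm → contributes −1 134 190 mm⁴
Total I = 36 536 358 mm⁴.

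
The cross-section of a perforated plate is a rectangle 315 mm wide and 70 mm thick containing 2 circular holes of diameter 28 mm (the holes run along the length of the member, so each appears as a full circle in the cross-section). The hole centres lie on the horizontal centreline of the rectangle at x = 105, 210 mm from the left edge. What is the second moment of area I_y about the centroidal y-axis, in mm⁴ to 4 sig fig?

Decompose the section into non-overlapping parts with the origin at the bottom-left of its bounding rectangle.
Plate: 315 × 70, A = 22 050 mm², x = 157.5 mm, Ī = 182 325 938 mm⁴.
Hole 1 (subtracted): ⌀28, A = 615.752 mm², x = 105 mm, Ī = 30171.9 mm⁴.
Hole 2 (subtracted): ⌀28, A = 615.752 mm², x = 210 mm, Ī = 30171.9 mm⁴.
By symmetry the centroid is at mid-width, x̄ = 157.5 mm.
Transfer each piece to the centroidal y-axis using Ī + A·d² with d = x − 157.5:
  plate: d = 0 mm → contributes +182 325 938 mm⁴
  hole 1: d = -52.5 mm → contributes −1 727 339 mm⁴
  hole 2: d = 52.5 mm → contributes −1 727 339 mm⁴
Total I = 178 871 260 mm⁴.

I_y ≈ 1.789 × 10⁸ mm⁴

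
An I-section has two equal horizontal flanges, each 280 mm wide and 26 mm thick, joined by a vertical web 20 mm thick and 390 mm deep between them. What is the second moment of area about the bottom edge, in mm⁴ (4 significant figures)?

I_base ≈ 1.822 × 10⁹ mm⁴

Split into non-overlapping primitives; take the origin at the lower-left of the bounding box.
Bottom flange: 280 × 26, A = 7 280 mm², y = 13 mm, Ī = 410 107 mm⁴.
Web: 20 × 390, A = 7 800 mm², y = 221 mm, Ī = 98 865 000 mm⁴.
Top flange: 280 × 26, A = 7 280 mm², y = 429 mm, Ī = 410 107 mm⁴.
Transfer each piece to the base of the section using Ī + A·d² with d = y − 0:
  bottom flange: d = 13 mm → contributes +1 640 427 mm⁴
  web: d = 221 mm → contributes +479 824 800 mm⁴
  top flange: d = 429 mm → contributes +1 340 228 587 mm⁴
Total I = 1 821 693 813 mm⁴.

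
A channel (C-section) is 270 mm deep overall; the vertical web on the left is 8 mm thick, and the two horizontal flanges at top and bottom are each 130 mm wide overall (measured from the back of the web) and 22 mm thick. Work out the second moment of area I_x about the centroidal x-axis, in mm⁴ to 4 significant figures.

I_x ≈ 9.588 × 10⁷ mm⁴

Decompose the section into non-overlapping parts with the origin at the bottom-left of its bounding rectangle.
Web: 8 × 270, A = 2 160 mm², y = 135 mm, Ī = 13 122 000 mm⁴.
Top flange (beyond web): 122 × 22, A = 2 684 mm², y = 259 mm, Ī = 108 255 mm⁴.
Bottom flange (beyond web): 122 × 22, A = 2 684 mm², y = 11 mm, Ī = 108 255 mm⁴.
By symmetry the centroid is at mid-height, ȳ = 135 mm.
Transfer each piece to the centroidal x-axis using Ī + A·d² with d = y − 135:
  web: d = 0 mm → contributes +13 122 000 mm⁴
  top flange (beyond web): d = 124 mm → contributes +41 377 439 mm⁴
  bottom flange (beyond web): d = -124 mm → contributes +41 377 439 mm⁴
Total I = 95 876 877 mm⁴.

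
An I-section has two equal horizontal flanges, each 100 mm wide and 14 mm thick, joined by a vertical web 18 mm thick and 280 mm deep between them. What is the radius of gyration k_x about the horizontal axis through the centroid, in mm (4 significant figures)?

k_x ≈ 109.2 mm

Treat the section as a set of non-overlapping primitives; coordinates are from the bounding-box lower-left.
Bottom flange: 100 × 14, A = 1 400 mm², y = 7 mm, Ī = 22866.7 mm⁴.
Web: 18 × 280, A = 5 040 mm², y = 154 mm, Ī = 32 928 000 mm⁴.
Top flange: 100 × 14, A = 1 400 mm², y = 301 mm, Ī = 22866.7 mm⁴.
By symmetry the centroid is at mid-height, ȳ = 154 mm.
Transfer each piece to the horizontal axis through the centroid using Ī + A·d² with d = y − 154:
  bottom flange: d = -147 mm → contributes +30 275 467 mm⁴
  web: d = 0 mm → contributes +32 928 000 mm⁴
  top flange: d = 147 mm → contributes +30 275 467 mm⁴
Total I = 93 478 933 mm⁴.
Radius of gyration: k = √(I/A) = √(93 478 933 / 7 840) = 109.194 mm.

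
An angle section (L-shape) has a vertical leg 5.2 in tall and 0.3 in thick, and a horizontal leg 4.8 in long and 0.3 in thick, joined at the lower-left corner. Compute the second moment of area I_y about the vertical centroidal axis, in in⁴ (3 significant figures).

I_y ≈ 6.46 in⁴

Break the section into simple shapes (no overlaps), measuring from the bottom-left corner of the bounding box.
Vertical leg: 0.3 × 5.2, A = 1.56 in², x = 0.15 in, Ī = 0.0117 in⁴.
Horizontal leg (remainder): 4.5 × 0.3, A = 1.35 in², x = 2.55 in, Ī = 2.2781 in⁴.
Centroid: x̄ = ΣA·x / ΣA = 1.2634 in.
Transfer each piece to the vertical centroidal axis using Ī + A·d² with d = x − 1.2634:
  vertical leg: d = -1.1134 in → contributes +1.9456 in⁴
  horizontal leg (remainder): d = 1.2866 in → contributes +4.5128 in⁴
Total I = 6.4584 in⁴.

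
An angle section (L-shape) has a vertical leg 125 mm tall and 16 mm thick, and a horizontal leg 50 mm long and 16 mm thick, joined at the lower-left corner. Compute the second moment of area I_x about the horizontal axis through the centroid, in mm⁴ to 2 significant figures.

I_x ≈ 3.9 × 10⁶ mm⁴

Treat the section as a set of non-overlapping primitives; coordinates are from the bounding-box lower-left.
Vertical leg: 16 × 125, A = 2 000 mm², y = 62.5 mm, Ī = 2 604 167 mm⁴.
Horizontal leg (remainder): 34 × 16, A = 544 mm², y = 8 mm, Ī = 11 605 mm⁴.
Centroid: ȳ = ΣA·y / ΣA = 50.85 mm.
Transfer each piece to the horizontal axis through the centroid using Ī + A·d² with d = y − 50.85:
  vertical leg: d = 11.65 mm → contributes +2 875 802 mm⁴
  horizontal leg (remainder): d = -42.85 mm → contributes +1 010 265 mm⁴
Total I = 3 886 068 mm⁴.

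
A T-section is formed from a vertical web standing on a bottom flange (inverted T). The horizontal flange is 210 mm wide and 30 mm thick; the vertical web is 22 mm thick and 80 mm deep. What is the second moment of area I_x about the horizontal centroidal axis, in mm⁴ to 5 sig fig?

Split into non-overlapping primitives; take the origin at the lower-left of the bounding box.
Flange: 210 × 30, A = 6 300 mm², y = 15 mm, Ī = 472 500 mm⁴.
Web: 22 × 80, A = 1 760 mm², y = 70 mm, Ī = 938666.7 mm⁴.
Centroid: ȳ = ΣA·y / ΣA = 27.00993 mm.
Transfer each piece to the horizontal centroidal axis using Ī + A·d² with d = y − 27.00993:
  flange: d = -12.00993 mm → contributes +1 381 201 mm⁴
  web: d = 42.99007 mm → contributes +4 191 405 mm⁴
Total I = 5 572 606 mm⁴.

I_x ≈ 5.5726 × 10⁶ mm⁴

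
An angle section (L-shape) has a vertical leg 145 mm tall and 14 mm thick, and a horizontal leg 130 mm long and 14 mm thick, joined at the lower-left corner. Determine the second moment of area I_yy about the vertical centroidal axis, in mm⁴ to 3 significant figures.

I_yy ≈ 5.67 × 10⁶ mm⁴

Split into non-overlapping primitives; take the origin at the lower-left of the bounding box.
Vertical leg: 14 × 145, A = 2 030 mm², x = 7 mm, Ī = 33 157 mm⁴.
Horizontal leg (remainder): 116 × 14, A = 1 624 mm², x = 72 mm, Ī = 1 821 045 mm⁴.
Centroid: x̄ = ΣA·x / ΣA = 35.889 mm.
Transfer each piece to the vertical centroidal axis using Ī + A·d² with d = x − 35.889:
  vertical leg: d = -28.889 mm → contributes +1 727 330 mm⁴
  horizontal leg (remainder): d = 36.111 mm → contributes +3 938 761 mm⁴
Total I = 5 666 091 mm⁴.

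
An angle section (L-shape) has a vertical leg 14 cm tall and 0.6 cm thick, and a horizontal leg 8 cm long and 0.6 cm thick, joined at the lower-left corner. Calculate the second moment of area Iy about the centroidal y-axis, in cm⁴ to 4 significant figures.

Iy ≈ 66.99 cm⁴

Split into non-overlapping primitives; take the origin at the lower-left of the bounding box.
Vertical leg: 0.6 × 14, A = 8.4 cm², x = 0.3 cm, Ī = 0.252 cm⁴.
Horizontal leg (remainder): 7.4 × 0.6, A = 4.44 cm², x = 4.3 cm, Ī = 20.2612 cm⁴.
Centroid: x̄ = ΣA·x / ΣA = 1.68318 cm.
Transfer each piece to the centroidal y-axis using Ī + A·d² with d = x − 1.68318:
  vertical leg: d = -1.38318 cm → contributes +16.3227 cm⁴
  horizontal leg (remainder): d = 2.61682 cm → contributes +50.6653 cm⁴
Total I = 66.988 cm⁴.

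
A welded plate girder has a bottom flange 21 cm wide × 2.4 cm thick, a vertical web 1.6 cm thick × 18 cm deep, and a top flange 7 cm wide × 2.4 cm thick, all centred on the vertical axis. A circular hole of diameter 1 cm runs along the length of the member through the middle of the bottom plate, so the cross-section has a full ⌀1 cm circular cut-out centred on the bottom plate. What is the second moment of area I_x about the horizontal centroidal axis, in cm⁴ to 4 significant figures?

I_x ≈ 6543 cm⁴

Treat the section as a set of non-overlapping primitives; coordinates are from the bounding-box lower-left.
Bottom plate: 21 × 2.4, A = 50.4 cm², y = 1.2 cm, Ī = 24.192 cm⁴.
Web plate: 1.6 × 18, A = 28.8 cm², y = 11.4 cm, Ī = 777.6 cm⁴.
Top plate: 7 × 2.4, A = 16.8 cm², y = 21.6 cm, Ī = 8.064 cm⁴.
Hole (subtracted): ⌀1, A = 0.785398 cm², y = 1.2 cm, Ī = 0.0490874 cm⁴.
Centroid: ȳ = ΣA·y / ΣA = 7.88469 cm.
Transfer each piece to the horizontal centroidal axis using Ī + A·d² with d = y − 7.88469:
  bottom plate: d = -6.68469 cm → contributes +2276.32 cm⁴
  web plate: d = 3.51531 cm → contributes +1133.49 cm⁴
  top plate: d = 13.7153 cm → contributes +3168.31 cm⁴
  hole: d = -6.68469 cm → contributes −35.1447 cm⁴
Total I = 6542.98 cm⁴.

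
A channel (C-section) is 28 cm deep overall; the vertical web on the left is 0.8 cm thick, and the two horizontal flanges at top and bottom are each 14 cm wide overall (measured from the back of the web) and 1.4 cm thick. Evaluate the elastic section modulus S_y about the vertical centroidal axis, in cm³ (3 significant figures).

S_y ≈ 132 cm³

Treat the section as a set of non-overlapping primitives; coordinates are from the bounding-box lower-left.
Web: 0.8 × 28, A = 22.4 cm², x = 0.4 cm, Ī = 1.1947 cm⁴.
Top flange (beyond web): 13.2 × 1.4, A = 18.48 cm², x = 7.4 cm, Ī = 268.33 cm⁴.
Bottom flange (beyond web): 13.2 × 1.4, A = 18.48 cm², x = 7.4 cm, Ī = 268.33 cm⁴.
Centroid: x̄ = ΣA·x / ΣA = 4.7585 cm.
Transfer each piece to the vertical centroidal axis using Ī + A·d² with d = x − 4.7585:
  web: d = -4.3585 cm → contributes +426.71 cm⁴
  top flange (beyond web): d = 2.6415 cm → contributes +397.28 cm⁴
  bottom flange (beyond web): d = 2.6415 cm → contributes +397.28 cm⁴
Total I = 1221.3 cm⁴.
Extreme fibre distance c = 9.2415 cm; S = I/c = 132.15 cm³.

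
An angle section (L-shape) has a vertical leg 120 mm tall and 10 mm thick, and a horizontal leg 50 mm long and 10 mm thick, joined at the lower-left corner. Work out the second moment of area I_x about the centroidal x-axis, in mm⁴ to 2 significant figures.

Decompose the section into non-overlapping parts with the origin at the bottom-left of its bounding rectangle.
Vertical leg: 10 × 120, A = 1 200 mm², y = 60 mm, Ī = 1 440 000 mm⁴.
Horizontal leg (remainder): 40 × 10, A = 400 mm², y = 5 mm, Ī = 3 333 mm⁴.
Centroid: ȳ = ΣA·y / ΣA = 46.25 mm.
Transfer each piece to the centroidal x-axis using Ī + A·d² with d = y − 46.25:
  vertical leg: d = 13.75 mm → contributes +1 666 875 mm⁴
  horizontal leg (remainder): d = -41.25 mm → contributes +683 958 mm⁴
Total I = 2 350 833 mm⁴.

I_x ≈ 2.4 × 10⁶ mm⁴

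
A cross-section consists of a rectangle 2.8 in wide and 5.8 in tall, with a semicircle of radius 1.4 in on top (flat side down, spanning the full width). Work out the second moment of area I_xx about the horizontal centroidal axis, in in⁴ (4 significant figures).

I_xx ≈ 77.55 in⁴

Treat the section as a set of non-overlapping primitives; coordinates are from the bounding-box lower-left.
Rectangular body: 2.8 × 5.8, A = 16.24 in², y = 2.9 in, Ī = 45.5261 in⁴.
Semicircular cap: semicircle r = 1.4, A = 3.07876 in², y = 6.39418 in, Ī = 0.421642 in⁴.
Centroid: ȳ = ΣA·y / ΣA = 3.45685 in.
Transfer each piece to the horizontal centroidal axis using Ī + A·d² with d = y − 3.45685:
  rectangular body: d = -0.556855 in → contributes +50.5619 in⁴
  semicircular cap: d = 2.93732 in → contributes +26.9848 in⁴
Total I = 77.5467 in⁴.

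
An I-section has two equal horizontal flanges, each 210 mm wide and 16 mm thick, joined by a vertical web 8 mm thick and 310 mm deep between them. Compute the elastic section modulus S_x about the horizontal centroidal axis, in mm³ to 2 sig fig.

S_x ≈ 1.2 × 10⁶ mm³

Treat the section as a set of non-overlapping primitives; coordinates are from the bounding-box lower-left.
Bottom flange: 210 × 16, A = 3 360 mm², y = 8 mm, Ī = 71 680 mm⁴.
Web: 8 × 310, A = 2 480 mm², y = 171 mm, Ī = 19 860 667 mm⁴.
Top flange: 210 × 16, A = 3 360 mm², y = 334 mm, Ī = 71 680 mm⁴.
By symmetry the centroid is at mid-height, ȳ = 171 mm.
Transfer each piece to the horizontal centroidal axis using Ī + A·d² with d = y − 171:
  bottom flange: d = -163 mm → contributes +89 343 520 mm⁴
  web: d = 0 mm → contributes +19 860 667 mm⁴
  top flange: d = 163 mm → contributes +89 343 520 mm⁴
Total I = 198 547 707 mm⁴.
Extreme fibre distance c = 171 mm; S = I/c = 1 161 098 mm³.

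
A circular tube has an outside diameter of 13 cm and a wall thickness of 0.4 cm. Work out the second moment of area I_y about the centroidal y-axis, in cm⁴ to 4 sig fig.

Decompose the section into non-overlapping parts with the origin at the bottom-left of its bounding rectangle.
Outer circle: ⌀13, A = 132.732 cm², x = 6.5 cm, Ī = 1401.98 cm⁴.
Bore (subtracted): ⌀12.2, A = 116.899 cm², x = 6.5 cm, Ī = 1087.45 cm⁴.
By symmetry the centroid is at mid-width, x̄ = 6.5 cm.
All pieces are centred on the centroidal y-axis, so I = ΣĪ (holes subtracted) = 314.535 cm⁴.

I_y ≈ 314.5 cm⁴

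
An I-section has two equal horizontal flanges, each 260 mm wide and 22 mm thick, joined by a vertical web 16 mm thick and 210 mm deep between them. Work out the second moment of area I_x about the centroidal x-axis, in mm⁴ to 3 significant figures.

Treat the section as a set of non-overlapping primitives; coordinates are from the bounding-box lower-left.
Bottom flange: 260 × 22, A = 5 720 mm², y = 11 mm, Ī = 230 707 mm⁴.
Web: 16 × 210, A = 3 360 mm², y = 127 mm, Ī = 12 348 000 mm⁴.
Top flange: 260 × 22, A = 5 720 mm², y = 243 mm, Ī = 230 707 mm⁴.
By symmetry the centroid is at mid-height, ȳ = 127 mm.
Transfer each piece to the centroidal x-axis using Ī + A·d² with d = y − 127:
  bottom flange: d = -116 mm → contributes +77 199 027 mm⁴
  web: d = 0 mm → contributes +12 348 000 mm⁴
  top flange: d = 116 mm → contributes +77 199 027 mm⁴
Total I = 166 746 053 mm⁴.

I_x ≈ 1.67 × 10⁸ mm⁴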